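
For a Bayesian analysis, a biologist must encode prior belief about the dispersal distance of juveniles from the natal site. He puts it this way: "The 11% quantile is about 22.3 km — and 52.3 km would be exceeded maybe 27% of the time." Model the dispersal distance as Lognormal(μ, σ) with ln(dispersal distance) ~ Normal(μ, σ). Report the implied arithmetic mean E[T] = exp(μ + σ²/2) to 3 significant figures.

E[T] ≈ 43.8 km

If T ~ Lognormal(μ,σ) then ln T ~ Normal(μ,σ), so the p-quantile of ln T is μ + z_p·σ.
ln(22.3) = 3.105 and ln(52.3) = 3.957; z_{0.11} = -1.227, z_{0.73} = 0.6128.
σ = (3.957 − 3.105)/(0.6128 − (-1.227)) = 0.463.
μ = 3.105 − (-1.227)·0.463 = 3.673.
E[T] = exp(μ + σ²/2) = exp(3.673 + 0.1074) = 43.8 km.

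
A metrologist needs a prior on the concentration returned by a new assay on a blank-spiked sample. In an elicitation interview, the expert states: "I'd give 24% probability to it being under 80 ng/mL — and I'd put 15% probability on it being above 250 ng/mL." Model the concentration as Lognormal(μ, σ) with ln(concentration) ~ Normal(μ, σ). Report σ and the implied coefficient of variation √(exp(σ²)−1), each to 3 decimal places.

σ ≈ 0.654, CV ≈ 0.730

If T ~ Lognormal(μ,σ) then ln T ~ Normal(μ,σ), so the p-quantile of ln T is μ + z_p·σ.
ln(80) = 4.382 and ln(250) = 5.521; z_{0.24} = -0.7063, z_{0.85} = 1.036.
σ = (5.521 − 4.382)/(1.036 − (-0.7063)) = 0.654.
μ = 4.382 − (-0.7063)·0.654 = 4.844.
CV = √(exp(σ²)−1) = √(exp(0.4275)−1) = 0.730.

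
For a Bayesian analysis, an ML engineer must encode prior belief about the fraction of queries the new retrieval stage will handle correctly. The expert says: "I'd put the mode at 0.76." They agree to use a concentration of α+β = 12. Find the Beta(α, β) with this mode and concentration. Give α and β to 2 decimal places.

For α,β > 1 the Beta mode is (α−1)/(α+β−2). With α+β = 12, the mode is (α−1)/10.
Set (α−1)/10 = 0.76 → α = 1 + 0.76·10 = 8.60.
β = 12 − α = 3.40.

α = 8.60, β = 3.40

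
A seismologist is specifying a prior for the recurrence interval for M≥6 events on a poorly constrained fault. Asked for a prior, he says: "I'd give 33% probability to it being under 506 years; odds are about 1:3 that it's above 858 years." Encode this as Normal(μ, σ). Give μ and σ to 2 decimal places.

For Normal(μ,σ), the p-quantile is μ + z_p·σ. Here z_{0.33} = -0.4399, z_{0.75} = 0.6745.
So 506 = μ − 0.4399σ and 858 = μ + 0.6745σ.
Subtracting: σ = (858 − 506)/(0.6745 − (-0.4399)) = 315.86.
Then μ = 506 − (-0.4399)·315.86 = 644.95.

μ = 644.95, σ = 315.86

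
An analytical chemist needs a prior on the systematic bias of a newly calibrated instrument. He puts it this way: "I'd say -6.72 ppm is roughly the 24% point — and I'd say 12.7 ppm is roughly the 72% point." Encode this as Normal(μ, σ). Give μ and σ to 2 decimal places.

The p-quantile of Normal(μ,σ) is μ + z_p·σ, with z_{0.24} = -0.7063 and z_{0.72} = 0.5828.
Eliminate σ: μ = (z₂·x₁ − z₁·x₂)/(z₂ − z₁) = (0.5828·-6.72 − (-0.7063)·12.7)/1.289 = 3.92.
Then σ = (x₂ − x₁)/(z₂ − z₁) = (12.7 − -6.72)/1.289 = 15.06.

μ = 3.92, σ = 15.06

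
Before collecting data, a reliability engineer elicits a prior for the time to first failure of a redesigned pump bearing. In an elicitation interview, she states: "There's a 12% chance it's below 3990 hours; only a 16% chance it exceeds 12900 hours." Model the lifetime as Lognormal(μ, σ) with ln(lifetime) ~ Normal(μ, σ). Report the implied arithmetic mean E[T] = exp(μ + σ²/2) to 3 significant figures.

E[T] ≈ 8720 hours

If T ~ Lognormal(μ,σ) then ln T ~ Normal(μ,σ), so the p-quantile of ln T is μ + z_p·σ.
ln(3990) = 8.292 and ln(12900) = 9.465; z_{0.12} = -1.175, z_{0.84} = 0.9945.
σ = (9.465 − 8.292)/(0.9945 − (-1.175)) = 0.541.
μ = 8.292 − (-1.175)·0.541 = 8.927.
E[T] = exp(μ + σ²/2) = exp(8.927 + 0.1463) = 8720 hours.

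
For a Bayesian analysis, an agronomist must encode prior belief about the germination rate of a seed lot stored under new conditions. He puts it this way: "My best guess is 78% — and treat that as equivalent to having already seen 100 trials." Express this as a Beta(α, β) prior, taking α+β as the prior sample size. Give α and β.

α = 78, β = 22

Under the effective-sample-size interpretation, Beta(α, β) has prior mean α/(α+β) and prior sample size α+β.
So α+β = 100 and α/(α+β) = 0.78, giving α = 0.78·100 = 78 and β = 100 − 78 = 22.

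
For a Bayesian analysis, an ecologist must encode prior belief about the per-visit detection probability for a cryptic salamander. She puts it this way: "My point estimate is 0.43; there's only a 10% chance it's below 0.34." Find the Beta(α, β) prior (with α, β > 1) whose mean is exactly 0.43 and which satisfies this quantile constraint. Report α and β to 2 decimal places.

With mean 0.43 fixed, write α = 0.43s, β = 0.57s where s = α+β.
Need P(θ < 0.34) = 0.1 under Beta(0.43s, 0.57s). Normal approximation: (q−m)/√(m(1−m)/s) ≈ z_{0.1} = -1.28, so s ≈ 0.43·0.57·(-1.28)²/(0.34−0.43)² = 49.7.
At s = 49.7: P(θ<0.34) ≈ 0.098. Adjusting to match 0.1 gives s ≈ 48.65.
So α = 0.43·48.65 ≈ 20.92, β = 0.57·48.65 ≈ 27.73.

α ≈ 20.92, β ≈ 27.73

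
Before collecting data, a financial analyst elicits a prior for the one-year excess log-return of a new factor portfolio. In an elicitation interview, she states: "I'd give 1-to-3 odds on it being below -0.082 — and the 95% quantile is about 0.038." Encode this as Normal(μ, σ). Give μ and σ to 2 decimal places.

μ = -0.05, σ = 0.05

The p-quantile of Normal(μ,σ) is μ + z_p·σ, with z_{0.25} = -0.6745 and z_{0.95} = 1.645.
Eliminate σ: μ = (z₂·x₁ − z₁·x₂)/(z₂ − z₁) = (1.645·-0.082 − (-0.6745)·0.038)/2.319 = -0.05.
Then σ = (x₂ − x₁)/(z₂ − z₁) = (0.038 − -0.082)/2.319 = 0.05.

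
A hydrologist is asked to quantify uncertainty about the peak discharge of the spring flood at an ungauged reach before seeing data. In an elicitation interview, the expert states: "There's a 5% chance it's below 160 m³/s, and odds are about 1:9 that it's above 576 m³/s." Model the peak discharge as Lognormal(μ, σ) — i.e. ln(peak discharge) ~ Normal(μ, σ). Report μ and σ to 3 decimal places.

If T ~ Lognormal(μ,σ) then ln T ~ Normal(μ,σ), so the p-quantile of ln T is μ + z_p·σ.
ln(160) = 5.075 and ln(576) = 6.356; z_{0.05} = -1.645, z_{0.9} = 1.282.
σ = (6.356 − 5.075)/(1.282 − (-1.645)) = 0.438.
μ = 5.075 − (-1.645)·0.438 = 5.795.

μ ≈ 5.795, σ ≈ 0.438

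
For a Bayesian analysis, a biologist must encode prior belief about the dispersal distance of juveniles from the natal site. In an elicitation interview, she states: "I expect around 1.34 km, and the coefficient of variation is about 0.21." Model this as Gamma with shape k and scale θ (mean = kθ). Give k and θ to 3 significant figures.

k ≈ 22.7, θ ≈ 0.0591

For Gamma(k, scale θ): mean = kθ, variance = kθ², so CV = 1/√k.
CV = 0.21, hence k = 1/CV² = 22.7.
Then θ = mean/k = 1.34/22.7 = 0.0591.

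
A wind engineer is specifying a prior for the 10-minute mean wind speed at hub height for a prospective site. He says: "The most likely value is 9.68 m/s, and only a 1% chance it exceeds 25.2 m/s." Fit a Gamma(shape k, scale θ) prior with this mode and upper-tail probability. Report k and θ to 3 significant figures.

k ≈ 6.08, θ ≈ 1.9

Gamma(k,θ) with k>1 has mode (k−1)θ, so θ = 9.68/(k−1).
Need P(X < 25.2) = 0.99 with θ tied to k this way. Start at k = 2, θ = 9.68: P(X<25.2) ≈ 0.733.
Too low — raise k to concentrate. Iterating converges to k ≈ 6.08.
Then θ = 9.68/(6.08−1) ≈ 1.9.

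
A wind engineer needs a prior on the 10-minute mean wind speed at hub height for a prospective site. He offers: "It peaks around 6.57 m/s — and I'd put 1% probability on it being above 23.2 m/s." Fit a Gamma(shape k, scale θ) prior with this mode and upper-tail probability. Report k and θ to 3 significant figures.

Gamma(k,θ) with k>1 has mode (k−1)θ, so θ = 6.57/(k−1).
Need P(X < 23.2) = 0.99 with θ tied to k this way. Start at k = 2, θ = 6.57: P(X<23.2) ≈ 0.867.
Too low — raise k to concentrate. Iterating converges to k ≈ 3.72.
Then θ = 6.57/(3.72−1) ≈ 2.42.

k ≈ 3.72, θ ≈ 2.42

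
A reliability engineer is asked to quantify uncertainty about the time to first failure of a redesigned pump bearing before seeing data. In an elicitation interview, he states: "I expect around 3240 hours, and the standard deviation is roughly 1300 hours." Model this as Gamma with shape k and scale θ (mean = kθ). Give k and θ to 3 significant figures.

k ≈ 6.21, θ ≈ 522

For Gamma(k, scale θ): mean = kθ, variance = kθ², so CV = 1/√k.
CV = SD/mean = 1300/3240 = 0.4012, hence k = 1/CV² = 6.21.
Then θ = mean/k = 3240/6.21 = 522.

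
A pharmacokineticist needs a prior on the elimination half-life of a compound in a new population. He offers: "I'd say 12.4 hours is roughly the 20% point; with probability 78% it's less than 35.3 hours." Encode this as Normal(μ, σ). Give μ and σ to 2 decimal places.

μ = 24.34, σ = 14.19

For Normal(μ,σ), the p-quantile is μ + z_p·σ. Here z_{0.2} = -0.8416, z_{0.78} = 0.7722.
So 12.4 = μ − 0.8416σ and 35.3 = μ + 0.7722σ.
Subtracting: σ = (35.3 − 12.4)/(0.7722 − (-0.8416)) = 14.19.
Then μ = 12.4 − (-0.8416)·14.19 = 24.34.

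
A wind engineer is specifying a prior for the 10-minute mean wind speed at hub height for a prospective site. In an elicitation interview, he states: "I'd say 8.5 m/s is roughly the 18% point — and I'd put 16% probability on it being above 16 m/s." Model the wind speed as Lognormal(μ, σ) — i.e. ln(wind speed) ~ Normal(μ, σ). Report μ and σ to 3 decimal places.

μ ≈ 2.443, σ ≈ 0.331

If T ~ Lognormal(μ,σ) then ln T ~ Normal(μ,σ), so the p-quantile of ln T is μ + z_p·σ.
ln(8.5) = 2.14 and ln(16) = 2.773; z_{0.18} = -0.9154, z_{0.84} = 0.9945.
σ = (2.773 − 2.14)/(0.9945 − (-0.9154)) = 0.331.
μ = 2.14 − (-0.9154)·0.331 = 2.443.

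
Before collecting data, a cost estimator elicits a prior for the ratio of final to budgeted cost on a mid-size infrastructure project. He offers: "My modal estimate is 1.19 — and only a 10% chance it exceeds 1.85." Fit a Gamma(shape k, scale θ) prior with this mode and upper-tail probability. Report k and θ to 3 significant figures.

k ≈ 10.6, θ ≈ 0.124

Gamma(k,θ) with k>1 has mode (k−1)θ, so θ = 1.19/(k−1).
Need P(X < 1.85) = 0.9 with θ tied to k this way. Start at k = 2, θ = 1.19: P(X<1.85) ≈ 0.460.
Too low — raise k to concentrate. Iterating converges to k ≈ 10.6.
Then θ = 1.19/(10.6−1) ≈ 0.124.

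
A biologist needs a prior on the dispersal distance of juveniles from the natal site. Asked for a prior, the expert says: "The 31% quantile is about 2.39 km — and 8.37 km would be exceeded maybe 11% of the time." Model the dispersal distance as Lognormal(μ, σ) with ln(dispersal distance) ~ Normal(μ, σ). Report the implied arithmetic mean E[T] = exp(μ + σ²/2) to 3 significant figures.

If T ~ Lognormal(μ,σ) then ln T ~ Normal(μ,σ), so the p-quantile of ln T is μ + z_p·σ.
ln(2.39) = 0.8713 and ln(8.37) = 2.125; z_{0.31} = -0.4959, z_{0.89} = 1.227.
σ = (2.125 − 0.8713)/(1.227 − (-0.4959)) = 0.728.
μ = 0.8713 − (-0.4959)·0.728 = 1.232.
E[T] = exp(μ + σ²/2) = exp(1.232 + 0.2648) = 4.47 km.

E[T] ≈ 4.47 km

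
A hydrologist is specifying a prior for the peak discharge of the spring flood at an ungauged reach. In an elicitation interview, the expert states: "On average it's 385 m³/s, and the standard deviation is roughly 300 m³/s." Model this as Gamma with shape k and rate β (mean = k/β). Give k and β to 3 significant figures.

For Gamma(k, rate β): mean = k/β, variance = k/β², so CV = 1/√k.
CV = SD/mean = 300/385 = 0.7792, hence k = 1/CV² = 1.65.
Then β = k/mean = 1.65/385 = 0.00428.

k ≈ 1.65, β ≈ 0.00428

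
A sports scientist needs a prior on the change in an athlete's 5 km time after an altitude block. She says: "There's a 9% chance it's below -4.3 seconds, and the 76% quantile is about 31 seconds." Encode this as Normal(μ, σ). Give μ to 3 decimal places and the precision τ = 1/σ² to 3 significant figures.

For Normal(μ,σ), the p-quantile is μ + z_p·σ. Here z_{0.09} = -1.341, z_{0.76} = 0.7063.
So -4.3 = μ − 1.341σ and 31 = μ + 0.7063σ.
Subtracting: σ = (31 − -4.3)/(0.7063 − (-1.341)) = 17.244.
Then μ = -4.3 − (-1.341)·17.244 = 18.820.
Precision τ = 1/σ² = 1/17.24² = 0.00336.

μ = 18.820, τ = 0.00336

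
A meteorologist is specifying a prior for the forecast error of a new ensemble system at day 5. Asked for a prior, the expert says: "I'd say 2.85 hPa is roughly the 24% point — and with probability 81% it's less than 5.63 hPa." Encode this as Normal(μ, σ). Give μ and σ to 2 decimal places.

The p-quantile of Normal(μ,σ) is μ + z_p·σ, with z_{0.24} = -0.7063 and z_{0.81} = 0.8779.
Eliminate σ: μ = (z₂·x₁ − z₁·x₂)/(z₂ − z₁) = (0.8779·2.85 − (-0.7063)·5.63)/1.584 = 4.09.
Then σ = (x₂ − x₁)/(z₂ − z₁) = (5.63 − 2.85)/1.584 = 1.75.

μ = 4.09, σ = 1.75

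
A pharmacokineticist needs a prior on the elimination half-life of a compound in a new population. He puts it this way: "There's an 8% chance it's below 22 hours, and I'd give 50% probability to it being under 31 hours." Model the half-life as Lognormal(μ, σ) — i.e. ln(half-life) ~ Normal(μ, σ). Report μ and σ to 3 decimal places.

μ ≈ 3.434, σ ≈ 0.244

If T ~ Lognormal(μ,σ) then ln T ~ Normal(μ,σ), so the p-quantile of ln T is μ + z_p·σ.
ln(22) = 3.091 and ln(31) = 3.434; z_{0.08} = -1.405, z_{0.5} = 0.
σ = (3.434 − 3.091)/(0 − (-1.405)) = 0.244.
μ = 3.091 − (-1.405)·0.244 = 3.434.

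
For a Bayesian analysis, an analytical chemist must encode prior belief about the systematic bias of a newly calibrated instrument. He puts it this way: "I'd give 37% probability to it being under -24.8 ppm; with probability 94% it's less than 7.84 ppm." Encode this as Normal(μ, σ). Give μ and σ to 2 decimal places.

μ = -19.06, σ = 17.30

For Normal(μ,σ), the p-quantile is μ + z_p·σ. Here z_{0.37} = -0.3319, z_{0.94} = 1.555.
So -24.8 = μ − 0.3319σ and 7.84 = μ + 1.555σ.
Subtracting: σ = (7.84 − -24.8)/(1.555 − (-0.3319)) = 17.30.
Then μ = -24.8 − (-0.3319)·17.30 = -19.06.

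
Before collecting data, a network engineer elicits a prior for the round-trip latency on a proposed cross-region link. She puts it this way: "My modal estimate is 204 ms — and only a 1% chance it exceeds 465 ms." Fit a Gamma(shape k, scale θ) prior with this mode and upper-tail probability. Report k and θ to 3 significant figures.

Gamma(k,θ) with k>1 has mode (k−1)θ, so θ = 204/(k−1).
Need P(X < 465) = 0.99 with θ tied to k this way. Start at k = 2, θ = 204: P(X<465) ≈ 0.664.
Too low — raise k to concentrate. Iterating converges to k ≈ 8.05.
Then θ = 204/(8.05−1) ≈ 28.9.

k ≈ 8.05, θ ≈ 28.9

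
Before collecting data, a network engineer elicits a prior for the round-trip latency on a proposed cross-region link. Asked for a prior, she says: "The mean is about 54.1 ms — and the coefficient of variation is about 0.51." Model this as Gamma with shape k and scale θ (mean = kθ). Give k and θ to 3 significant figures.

k ≈ 3.84, θ ≈ 14.1

For Gamma(k, scale θ): mean = kθ, variance = kθ², so CV = 1/√k.
CV = 0.51, hence k = 1/CV² = 3.84.
Then θ = mean/k = 54.1/3.84 = 14.1.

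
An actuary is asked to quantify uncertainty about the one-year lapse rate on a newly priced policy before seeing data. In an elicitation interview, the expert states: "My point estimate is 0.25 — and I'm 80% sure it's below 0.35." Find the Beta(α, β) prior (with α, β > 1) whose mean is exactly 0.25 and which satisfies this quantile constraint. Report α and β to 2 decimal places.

α ≈ 3.00, β ≈ 9.01

With mean 0.25 fixed, write α = 0.25s, β = 0.75s where s = α+β.
Need P(θ < 0.35) = 0.8 under Beta(0.25s, 0.75s). Normal approximation: (q−m)/√(m(1−m)/s) ≈ z_{0.8} = 0.842, so s ≈ 0.25·0.75·(0.842)²/(0.35−0.25)² = 13.3.
At s = 13.3: P(θ<0.35) ≈ 0.809. Adjusting to match 0.8 gives s ≈ 12.02.
So α = 0.25·12.02 ≈ 3.00, β = 0.75·12.02 ≈ 9.01.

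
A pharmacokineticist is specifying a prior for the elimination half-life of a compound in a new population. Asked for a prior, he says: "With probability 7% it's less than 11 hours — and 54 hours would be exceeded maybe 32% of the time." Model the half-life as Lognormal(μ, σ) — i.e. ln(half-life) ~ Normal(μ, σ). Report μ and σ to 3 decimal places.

If T ~ Lognormal(μ,σ) then ln T ~ Normal(μ,σ), so the p-quantile of ln T is μ + z_p·σ.
ln(11) = 2.398 and ln(54) = 3.989; z_{0.07} = -1.476, z_{0.68} = 0.4677.
σ = (3.989 − 2.398)/(0.4677 − (-1.476)) = 0.819.
μ = 2.398 − (-1.476)·0.819 = 3.606.

μ ≈ 3.606, σ ≈ 0.819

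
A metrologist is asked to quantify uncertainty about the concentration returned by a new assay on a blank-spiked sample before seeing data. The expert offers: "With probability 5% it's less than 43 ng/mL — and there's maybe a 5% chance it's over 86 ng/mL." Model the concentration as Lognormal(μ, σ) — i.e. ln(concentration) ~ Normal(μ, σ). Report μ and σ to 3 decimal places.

If T ~ Lognormal(μ,σ) then ln T ~ Normal(μ,σ), so the p-quantile of ln T is μ + z_p·σ.
ln(43) = 3.761 and ln(86) = 4.454; z_{0.05} = -1.645, z_{0.95} = 1.645.
σ = (4.454 − 3.761)/(1.645 − (-1.645)) = 0.211.
μ = 3.761 − (-1.645)·0.211 = 4.108.

μ ≈ 4.108, σ ≈ 0.211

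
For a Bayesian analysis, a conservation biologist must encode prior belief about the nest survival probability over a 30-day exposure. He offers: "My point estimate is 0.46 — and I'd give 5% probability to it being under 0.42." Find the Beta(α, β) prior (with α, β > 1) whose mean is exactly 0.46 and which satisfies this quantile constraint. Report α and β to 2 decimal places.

α ≈ 191.77, β ≈ 225.12

With mean 0.46 fixed, write α = 0.46s, β = 0.54s where s = α+β.
Need P(θ < 0.42) = 0.05 under Beta(0.46s, 0.54s). Normal approximation: (q−m)/√(m(1−m)/s) ≈ z_{0.05} = -1.64, so s ≈ 0.46·0.54·(-1.64)²/(0.42−0.46)² = 420.0.
At s = 420.0: P(θ<0.42) ≈ 0.049. Adjusting to match 0.05 gives s ≈ 416.89.
So α = 0.46·416.89 ≈ 191.77, β = 0.54·416.89 ≈ 225.12.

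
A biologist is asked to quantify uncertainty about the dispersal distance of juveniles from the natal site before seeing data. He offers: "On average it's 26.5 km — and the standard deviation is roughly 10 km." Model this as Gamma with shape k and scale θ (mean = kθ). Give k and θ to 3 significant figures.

k ≈ 7.02, θ ≈ 3.77

For Gamma(k, scale θ): mean = kθ, variance = kθ², so CV = 1/√k.
CV = SD/mean = 10/26.5 = 0.3774, hence k = 1/CV² = 7.02.
Then θ = mean/k = 26.5/7.02 = 3.77.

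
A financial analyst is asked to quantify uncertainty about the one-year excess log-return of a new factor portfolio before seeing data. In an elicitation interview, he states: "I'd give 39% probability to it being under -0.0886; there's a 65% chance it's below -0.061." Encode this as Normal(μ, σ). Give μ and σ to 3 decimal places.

For Normal(μ,σ), the p-quantile is μ + z_p·σ. Here z_{0.39} = -0.2793, z_{0.65} = 0.3853.
So -0.0886 = μ − 0.2793σ and -0.061 = μ + 0.3853σ.
Subtracting: σ = (-0.061 − -0.0886)/(0.3853 − (-0.2793)) = 0.042.
Then μ = -0.0886 − (-0.2793)·0.042 = -0.077.

μ = -0.077, σ = 0.042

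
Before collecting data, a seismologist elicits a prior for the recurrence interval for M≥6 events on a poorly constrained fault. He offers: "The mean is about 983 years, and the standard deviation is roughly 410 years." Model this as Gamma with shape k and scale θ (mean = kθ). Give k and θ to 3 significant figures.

For Gamma(k, scale θ): mean = kθ, variance = kθ², so CV = 1/√k.
CV = SD/mean = 410/983 = 0.4171, hence k = 1/CV² = 5.75.
Then θ = mean/k = 983/5.75 = 171.

k ≈ 5.75, θ ≈ 171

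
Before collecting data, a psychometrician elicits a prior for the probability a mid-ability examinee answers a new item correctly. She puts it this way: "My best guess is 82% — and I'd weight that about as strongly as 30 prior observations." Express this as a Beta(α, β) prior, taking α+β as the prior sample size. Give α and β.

α = 24.6, β = 5.4

Under the effective-sample-size interpretation, Beta(α, β) has prior mean α/(α+β) and prior sample size α+β.
So α+β = 30 and α/(α+β) = 0.82, giving α = 0.82·30 = 24.6 and β = 30 − 24.6 = 5.4.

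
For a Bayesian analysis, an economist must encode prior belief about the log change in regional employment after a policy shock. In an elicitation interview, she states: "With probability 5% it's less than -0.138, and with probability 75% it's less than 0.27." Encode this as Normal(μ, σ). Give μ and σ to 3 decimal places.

The p-quantile of Normal(μ,σ) is μ + z_p·σ, with z_{0.05} = -1.645 and z_{0.75} = 0.6745.
Eliminate σ: μ = (z₂·x₁ − z₁·x₂)/(z₂ − z₁) = (0.6745·-0.138 − (-1.645)·0.27)/2.319 = 0.151.
Then σ = (x₂ − x₁)/(z₂ − z₁) = (0.27 − -0.138)/2.319 = 0.176.

μ = 0.151, σ = 0.176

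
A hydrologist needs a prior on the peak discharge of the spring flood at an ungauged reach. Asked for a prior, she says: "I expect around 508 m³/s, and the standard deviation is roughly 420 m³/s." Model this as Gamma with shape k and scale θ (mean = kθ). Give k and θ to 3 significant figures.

For Gamma(k, scale θ): mean = kθ, variance = kθ², so CV = 1/√k.
CV = SD/mean = 420/508 = 0.8268, hence k = 1/CV² = 1.46.
Then θ = mean/k = 508/1.46 = 347.

k ≈ 1.46, θ ≈ 347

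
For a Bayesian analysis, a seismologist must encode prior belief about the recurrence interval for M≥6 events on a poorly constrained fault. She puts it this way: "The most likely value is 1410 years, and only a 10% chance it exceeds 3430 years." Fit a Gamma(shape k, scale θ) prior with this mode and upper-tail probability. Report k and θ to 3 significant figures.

Gamma(k,θ) with k>1 has mode (k−1)θ, so θ = 1410/(k−1).
Need P(X < 3430) = 0.9 with θ tied to k this way. Start at k = 2, θ = 1410: P(X<3430) ≈ 0.699.
Too low — raise k to concentrate. Iterating converges to k ≈ 3.43.
Then θ = 1410/(3.43−1) ≈ 580.

k ≈ 3.43, θ ≈ 580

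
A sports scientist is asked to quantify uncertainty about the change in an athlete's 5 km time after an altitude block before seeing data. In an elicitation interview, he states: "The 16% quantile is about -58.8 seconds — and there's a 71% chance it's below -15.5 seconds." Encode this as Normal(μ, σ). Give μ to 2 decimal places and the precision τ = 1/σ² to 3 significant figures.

For Normal(μ,σ), the p-quantile is μ + z_p·σ. Here z_{0.16} = -0.9945, z_{0.71} = 0.5534.
So -58.8 = μ − 0.9945σ and -15.5 = μ + 0.5534σ.
Subtracting: σ = (-15.5 − -58.8)/(0.5534 − (-0.9945)) = 27.97.
Then μ = -58.8 − (-0.9945)·27.97 = -30.98.
Precision τ = 1/σ² = 1/27.97² = 0.00128.

μ = -30.98, τ = 0.00128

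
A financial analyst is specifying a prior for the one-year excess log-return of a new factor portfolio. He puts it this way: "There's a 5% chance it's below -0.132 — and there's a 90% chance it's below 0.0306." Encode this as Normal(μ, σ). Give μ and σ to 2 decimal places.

μ = -0.04, σ = 0.06

The p-quantile of Normal(μ,σ) is μ + z_p·σ, with z_{0.05} = -1.645 and z_{0.9} = 1.282.
Eliminate σ: μ = (z₂·x₁ − z₁·x₂)/(z₂ − z₁) = (1.282·-0.132 − (-1.645)·0.0306)/2.926 = -0.04.
Then σ = (x₂ − x₁)/(z₂ − z₁) = (0.0306 − -0.132)/2.926 = 0.06.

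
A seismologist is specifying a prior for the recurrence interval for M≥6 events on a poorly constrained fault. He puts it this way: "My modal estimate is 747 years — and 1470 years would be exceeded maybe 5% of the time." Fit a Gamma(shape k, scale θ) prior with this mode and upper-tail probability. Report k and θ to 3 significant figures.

Gamma(k,θ) with k>1 has mode (k−1)θ, so θ = 747/(k−1).
Need P(X < 1470) = 0.95 with θ tied to k this way. Start at k = 2, θ = 747: P(X<1470) ≈ 0.585.
Too low — raise k to concentrate. Iterating converges to k ≈ 7.05.
Then θ = 747/(7.05−1) ≈ 123.

k ≈ 7.05, θ ≈ 123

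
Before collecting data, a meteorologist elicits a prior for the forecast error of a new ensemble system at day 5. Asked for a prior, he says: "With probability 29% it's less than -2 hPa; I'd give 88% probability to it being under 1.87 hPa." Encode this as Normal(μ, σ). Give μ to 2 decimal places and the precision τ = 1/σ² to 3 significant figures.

μ = -0.76, τ = 0.199

For Normal(μ,σ), the p-quantile is μ + z_p·σ. Here z_{0.29} = -0.5534, z_{0.88} = 1.175.
So -2 = μ − 0.5534σ and 1.87 = μ + 1.175σ.
Subtracting: σ = (1.87 − -2)/(1.175 − (-0.5534)) = 2.24.
Then μ = -2 − (-0.5534)·2.24 = -0.76.
Precision τ = 1/σ² = 1/2.239² = 0.199.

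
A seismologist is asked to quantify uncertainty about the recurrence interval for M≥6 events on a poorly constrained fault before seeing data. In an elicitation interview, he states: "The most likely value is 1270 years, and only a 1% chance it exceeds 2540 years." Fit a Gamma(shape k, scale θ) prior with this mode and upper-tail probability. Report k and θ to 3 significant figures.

k ≈ 11.2, θ ≈ 124

Gamma(k,θ) with k>1 has mode (k−1)θ, so θ = 1270/(k−1).
Need P(X < 2540) = 0.99 with θ tied to k this way. Start at k = 2, θ = 1270: P(X<2540) ≈ 0.594.
Too low — raise k to concentrate. Iterating converges to k ≈ 11.2.
Then θ = 1270/(11.2−1) ≈ 124.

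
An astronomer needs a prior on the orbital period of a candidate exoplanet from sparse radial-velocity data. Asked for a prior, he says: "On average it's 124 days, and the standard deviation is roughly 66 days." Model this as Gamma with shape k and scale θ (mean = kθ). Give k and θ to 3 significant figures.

For Gamma(k, scale θ): mean = kθ, variance = kθ², so CV = 1/√k.
CV = SD/mean = 66/124 = 0.5323, hence k = 1/CV² = 3.53.
Then θ = mean/k = 124/3.53 = 35.1.

k ≈ 3.53, θ ≈ 35.1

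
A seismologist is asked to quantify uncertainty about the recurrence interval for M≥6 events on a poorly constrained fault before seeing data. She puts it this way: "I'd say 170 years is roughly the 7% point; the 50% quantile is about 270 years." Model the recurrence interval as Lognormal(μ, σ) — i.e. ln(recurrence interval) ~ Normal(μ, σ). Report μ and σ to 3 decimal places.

μ ≈ 5.598, σ ≈ 0.313

If T ~ Lognormal(μ,σ) then ln T ~ Normal(μ,σ), so the p-quantile of ln T is μ + z_p·σ.
ln(170) = 5.136 and ln(270) = 5.598; z_{0.07} = -1.476, z_{0.5} = 0.
σ = (5.598 − 5.136)/(0 − (-1.476)) = 0.313.
μ = 5.136 − (-1.476)·0.313 = 5.598.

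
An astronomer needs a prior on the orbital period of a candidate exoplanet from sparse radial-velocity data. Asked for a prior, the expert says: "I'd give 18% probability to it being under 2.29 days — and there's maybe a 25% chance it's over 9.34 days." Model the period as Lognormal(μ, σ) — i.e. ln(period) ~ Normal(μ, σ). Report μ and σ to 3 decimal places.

If T ~ Lognormal(μ,σ) then ln T ~ Normal(μ,σ), so the p-quantile of ln T is μ + z_p·σ.
ln(2.29) = 0.8286 and ln(9.34) = 2.234; z_{0.18} = -0.9154, z_{0.75} = 0.6745.
σ = (2.234 − 0.8286)/(0.6745 − (-0.9154)) = 0.884.
μ = 0.8286 − (-0.9154)·0.884 = 1.638.

μ ≈ 1.638, σ ≈ 0.884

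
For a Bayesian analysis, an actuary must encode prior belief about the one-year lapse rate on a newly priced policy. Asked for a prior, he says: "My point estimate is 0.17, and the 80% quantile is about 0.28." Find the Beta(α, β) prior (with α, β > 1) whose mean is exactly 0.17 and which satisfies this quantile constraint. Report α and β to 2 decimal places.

α ≈ 1.02, β ≈ 4.98

With mean 0.17 fixed, write α = 0.17s, β = 0.83s where s = α+β.
Need P(θ < 0.28) = 0.8 under Beta(0.17s, 0.83s). Normal approximation: (q−m)/√(m(1−m)/s) ≈ z_{0.8} = 0.842, so s ≈ 0.17·0.83·(0.842)²/(0.28−0.17)² = 8.3.
At s = 8.3: P(θ<0.28) ≈ 0.821. Adjusting to match 0.8 gives s ≈ 6.00.
So α = 0.17·6.00 ≈ 1.02, β = 0.83·6.00 ≈ 4.98.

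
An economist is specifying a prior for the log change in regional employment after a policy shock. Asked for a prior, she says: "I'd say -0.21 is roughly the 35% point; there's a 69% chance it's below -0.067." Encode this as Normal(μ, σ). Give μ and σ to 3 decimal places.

For Normal(μ,σ), the p-quantile is μ + z_p·σ. Here z_{0.35} = -0.3853, z_{0.69} = 0.4959.
So -0.21 = μ − 0.3853σ and -0.067 = μ + 0.4959σ.
Subtracting: σ = (-0.067 − -0.21)/(0.4959 − (-0.3853)) = 0.162.
Then μ = -0.21 − (-0.3853)·0.162 = -0.147.

μ = -0.147, σ = 0.162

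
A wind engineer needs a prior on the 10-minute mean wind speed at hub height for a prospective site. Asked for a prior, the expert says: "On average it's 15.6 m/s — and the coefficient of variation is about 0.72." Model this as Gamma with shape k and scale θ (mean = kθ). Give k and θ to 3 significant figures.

For Gamma(k, scale θ): mean = kθ, variance = kθ², so CV = 1/√k.
CV = 0.72, hence k = 1/CV² = 1.93.
Then θ = mean/k = 15.6/1.93 = 8.09.

k ≈ 1.93, θ ≈ 8.09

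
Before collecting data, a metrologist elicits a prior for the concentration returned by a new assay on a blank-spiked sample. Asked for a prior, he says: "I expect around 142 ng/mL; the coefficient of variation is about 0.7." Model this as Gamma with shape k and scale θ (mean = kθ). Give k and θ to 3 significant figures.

k ≈ 2.04, θ ≈ 69.6

For Gamma(k, scale θ): mean = kθ, variance = kθ², so CV = 1/√k.
CV = 0.7, hence k = 1/CV² = 2.04.
Then θ = mean/k = 142/2.04 = 69.6.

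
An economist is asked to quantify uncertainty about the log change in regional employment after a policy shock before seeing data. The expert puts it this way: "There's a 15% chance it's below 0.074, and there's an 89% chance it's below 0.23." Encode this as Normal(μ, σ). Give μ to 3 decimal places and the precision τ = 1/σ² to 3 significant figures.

For Normal(μ,σ), the p-quantile is μ + z_p·σ. Here z_{0.15} = -1.036, z_{0.89} = 1.227.
So 0.074 = μ − 1.036σ and 0.23 = μ + 1.227σ.
Subtracting: σ = (0.23 − 0.074)/(1.227 − (-1.036)) = 0.069.
Then μ = 0.074 − (-1.036)·0.069 = 0.145.
Precision τ = 1/σ² = 1/0.06894² = 210.

μ = 0.145, τ = 210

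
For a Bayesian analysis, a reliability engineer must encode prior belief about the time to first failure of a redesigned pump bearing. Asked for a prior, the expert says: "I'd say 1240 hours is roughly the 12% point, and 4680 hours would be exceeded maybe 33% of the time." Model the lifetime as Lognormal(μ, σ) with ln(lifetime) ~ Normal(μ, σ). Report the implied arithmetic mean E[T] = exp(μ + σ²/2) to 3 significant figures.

E[T] ≈ 4570 hours

If T ~ Lognormal(μ,σ) then ln T ~ Normal(μ,σ), so the p-quantile of ln T is μ + z_p·σ.
ln(1240) = 7.123 and ln(4680) = 8.451; z_{0.12} = -1.175, z_{0.67} = 0.4399.
σ = (8.451 − 7.123)/(0.4399 − (-1.175)) = 0.822.
μ = 7.123 − (-1.175)·0.822 = 8.089.
E[T] = exp(μ + σ²/2) = exp(8.089 + 0.3382) = 4570 hours.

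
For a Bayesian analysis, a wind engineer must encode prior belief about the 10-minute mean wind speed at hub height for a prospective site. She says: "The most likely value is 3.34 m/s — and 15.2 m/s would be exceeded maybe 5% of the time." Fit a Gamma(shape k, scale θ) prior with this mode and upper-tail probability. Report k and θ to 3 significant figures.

k ≈ 2.07, θ ≈ 3.13

Gamma(k,θ) with k>1 has mode (k−1)θ, so θ = 3.34/(k−1).
Need P(X < 15.2) = 0.95 with θ tied to k this way. Start at k = 2, θ = 3.34: P(X<15.2) ≈ 0.941.
Too low — raise k to concentrate. Iterating converges to k ≈ 2.07.
Then θ = 3.34/(2.07−1) ≈ 3.13.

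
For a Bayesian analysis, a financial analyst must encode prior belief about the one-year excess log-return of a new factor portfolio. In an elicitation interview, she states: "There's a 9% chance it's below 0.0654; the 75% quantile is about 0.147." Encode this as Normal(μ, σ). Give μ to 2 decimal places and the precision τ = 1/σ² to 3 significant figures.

μ = 0.12, τ = 610

For Normal(μ,σ), the p-quantile is μ + z_p·σ. Here z_{0.09} = -1.341, z_{0.75} = 0.6745.
So 0.0654 = μ − 1.341σ and 0.147 = μ + 0.6745σ.
Subtracting: σ = (0.147 − 0.0654)/(0.6745 − (-1.341)) = 0.04.
Then μ = 0.0654 − (-1.341)·0.04 = 0.12.
Precision τ = 1/σ² = 1/0.04049² = 610.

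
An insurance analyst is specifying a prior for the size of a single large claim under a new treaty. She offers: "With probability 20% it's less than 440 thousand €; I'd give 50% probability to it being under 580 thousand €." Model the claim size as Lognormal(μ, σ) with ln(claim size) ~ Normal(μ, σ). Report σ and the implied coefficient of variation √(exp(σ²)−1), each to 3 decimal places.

If T ~ Lognormal(μ,σ) then ln T ~ Normal(μ,σ), so the p-quantile of ln T is μ + z_p·σ.
ln(440) = 6.087 and ln(580) = 6.363; z_{0.2} = -0.8416, z_{0.5} = 0.
σ = (6.363 − 6.087)/(0 − (-0.8416)) = 0.328.
μ = 6.087 − (-0.8416)·0.328 = 6.363.
CV = √(exp(σ²)−1) = √(exp(0.1077)−1) = 0.337.

σ ≈ 0.328, CV ≈ 0.337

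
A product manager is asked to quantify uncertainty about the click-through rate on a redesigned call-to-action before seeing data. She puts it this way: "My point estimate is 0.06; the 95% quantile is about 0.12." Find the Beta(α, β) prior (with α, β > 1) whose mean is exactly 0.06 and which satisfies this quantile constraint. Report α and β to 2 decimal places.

With mean 0.06 fixed, write α = 0.06s, β = 0.94s where s = α+β.
Need P(θ < 0.12) = 0.95 under Beta(0.06s, 0.94s). Normal approximation: (q−m)/√(m(1−m)/s) ≈ z_{0.95} = 1.64, so s ≈ 0.06·0.94·(1.64)²/(0.12−0.06)² = 42.4.
At s = 42.4: P(θ<0.12) ≈ 0.932. Adjusting to match 0.95 gives s ≈ 54.65.
So α = 0.06·54.65 ≈ 3.28, β = 0.94·54.65 ≈ 51.37.

α ≈ 3.28, β ≈ 51.37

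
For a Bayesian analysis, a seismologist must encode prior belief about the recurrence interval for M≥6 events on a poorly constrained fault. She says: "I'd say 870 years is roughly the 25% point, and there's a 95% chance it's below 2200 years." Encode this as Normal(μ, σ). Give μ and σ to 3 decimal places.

μ = 1256.778, σ = 573.438

The p-quantile of Normal(μ,σ) is μ + z_p·σ, with z_{0.25} = -0.6745 and z_{0.95} = 1.645.
Eliminate σ: μ = (z₂·x₁ − z₁·x₂)/(z₂ − z₁) = (1.645·870 − (-0.6745)·2200)/2.319 = 1256.778.
Then σ = (x₂ − x₁)/(z₂ − z₁) = (2200 − 870)/2.319 = 573.438.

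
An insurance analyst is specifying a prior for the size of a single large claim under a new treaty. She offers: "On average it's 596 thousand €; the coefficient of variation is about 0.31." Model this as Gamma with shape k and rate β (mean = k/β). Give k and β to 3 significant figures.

For Gamma(k, rate β): mean = k/β, variance = k/β², so CV = 1/√k.
CV = 0.31, hence k = 1/CV² = 10.4.
Then β = k/mean = 10.4/596 = 0.0175.

k ≈ 10.4, β ≈ 0.0175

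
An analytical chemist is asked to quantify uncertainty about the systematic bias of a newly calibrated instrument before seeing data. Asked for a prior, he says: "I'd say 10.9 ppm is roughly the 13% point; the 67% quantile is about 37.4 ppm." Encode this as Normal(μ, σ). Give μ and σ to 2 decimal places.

μ = 29.96, σ = 16.92

The p-quantile of Normal(μ,σ) is μ + z_p·σ, with z_{0.13} = -1.126 and z_{0.67} = 0.4399.
Eliminate σ: μ = (z₂·x₁ − z₁·x₂)/(z₂ − z₁) = (0.4399·10.9 − (-1.126)·37.4)/1.566 = 29.96.
Then σ = (x₂ − x₁)/(z₂ − z₁) = (37.4 − 10.9)/1.566 = 16.92.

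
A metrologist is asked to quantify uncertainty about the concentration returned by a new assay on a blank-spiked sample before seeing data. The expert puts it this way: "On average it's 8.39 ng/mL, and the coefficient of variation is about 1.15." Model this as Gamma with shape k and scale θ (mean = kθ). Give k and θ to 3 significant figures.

k ≈ 0.756, θ ≈ 11.1

For Gamma(k, scale θ): mean = kθ, variance = kθ², so CV = 1/√k.
CV = 1.15, hence k = 1/CV² = 0.756.
Then θ = mean/k = 8.39/0.756 = 11.1.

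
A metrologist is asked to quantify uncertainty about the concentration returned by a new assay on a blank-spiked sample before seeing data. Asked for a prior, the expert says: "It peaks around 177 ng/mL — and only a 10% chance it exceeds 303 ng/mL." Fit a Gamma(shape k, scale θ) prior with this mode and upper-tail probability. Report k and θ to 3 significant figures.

Gamma(k,θ) with k>1 has mode (k−1)θ, so θ = 177/(k−1).
Need P(X < 303) = 0.9 with θ tied to k this way. Start at k = 2, θ = 177: P(X<303) ≈ 0.510.
Too low — raise k to concentrate. Iterating converges to k ≈ 7.56.
Then θ = 177/(7.56−1) ≈ 27.

k ≈ 7.56, θ ≈ 27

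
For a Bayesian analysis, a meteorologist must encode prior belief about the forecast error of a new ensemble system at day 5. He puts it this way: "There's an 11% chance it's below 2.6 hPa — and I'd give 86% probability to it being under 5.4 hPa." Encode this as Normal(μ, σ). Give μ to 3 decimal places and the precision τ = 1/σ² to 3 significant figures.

μ = 4.089, τ = 0.679

For Normal(μ,σ), the p-quantile is μ + z_p·σ. Here z_{0.11} = -1.227, z_{0.86} = 1.08.
So 2.6 = μ − 1.227σ and 5.4 = μ + 1.08σ.
Subtracting: σ = (5.4 − 2.6)/(1.08 − (-1.227)) = 1.214.
Then μ = 2.6 − (-1.227)·1.214 = 4.089.
Precision τ = 1/σ² = 1/1.214² = 0.679.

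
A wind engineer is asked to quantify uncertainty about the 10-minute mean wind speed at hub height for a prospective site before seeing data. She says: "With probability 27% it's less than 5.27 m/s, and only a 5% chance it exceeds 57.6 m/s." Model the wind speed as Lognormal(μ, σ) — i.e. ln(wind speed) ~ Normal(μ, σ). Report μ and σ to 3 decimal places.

If T ~ Lognormal(μ,σ) then ln T ~ Normal(μ,σ), so the p-quantile of ln T is μ + z_p·σ.
ln(5.27) = 1.662 and ln(57.6) = 4.054; z_{0.27} = -0.6128, z_{0.95} = 1.645.
σ = (4.054 − 1.662)/(1.645 − (-0.6128)) = 1.059.
μ = 1.662 − (-0.6128)·1.059 = 2.311.

μ ≈ 2.311, σ ≈ 1.059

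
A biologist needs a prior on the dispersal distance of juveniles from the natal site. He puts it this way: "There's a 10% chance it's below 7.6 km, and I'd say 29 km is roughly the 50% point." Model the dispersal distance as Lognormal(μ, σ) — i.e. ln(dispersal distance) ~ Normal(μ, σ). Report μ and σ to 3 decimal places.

If T ~ Lognormal(μ,σ) then ln T ~ Normal(μ,σ), so the p-quantile of ln T is μ + z_p·σ.
ln(7.6) = 2.028 and ln(29) = 3.367; z_{0.1} = -1.282, z_{0.5} = 0.
σ = (3.367 − 2.028)/(0 − (-1.282)) = 1.045.
μ = 2.028 − (-1.282)·1.045 = 3.367.

μ ≈ 3.367, σ ≈ 1.045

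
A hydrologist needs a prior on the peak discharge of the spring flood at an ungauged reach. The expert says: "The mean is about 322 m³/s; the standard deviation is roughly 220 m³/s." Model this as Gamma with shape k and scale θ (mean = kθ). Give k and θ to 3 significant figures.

k ≈ 2.14, θ ≈ 150

For Gamma(k, scale θ): mean = kθ, variance = kθ², so CV = 1/√k.
CV = SD/mean = 220/322 = 0.6832, hence k = 1/CV² = 2.14.
Then θ = mean/k = 322/2.14 = 150.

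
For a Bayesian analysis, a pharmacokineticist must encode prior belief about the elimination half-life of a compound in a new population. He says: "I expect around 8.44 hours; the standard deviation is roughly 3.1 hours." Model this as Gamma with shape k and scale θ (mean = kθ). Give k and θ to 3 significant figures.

For Gamma(k, scale θ): mean = kθ, variance = kθ², so CV = 1/√k.
CV = SD/mean = 3.1/8.44 = 0.3673, hence k = 1/CV² = 7.41.
Then θ = mean/k = 8.44/7.41 = 1.14.

k ≈ 7.41, θ ≈ 1.14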